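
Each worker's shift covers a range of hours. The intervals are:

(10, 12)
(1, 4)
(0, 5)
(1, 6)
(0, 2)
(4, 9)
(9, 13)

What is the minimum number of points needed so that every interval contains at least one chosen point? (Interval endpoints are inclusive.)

3

By right end: [0,2]  [1,4]  [0,5]  [1,6]  [4,9]  [10,12]  [9,13]
[0,2] uncovered → point at 2; [4,9] uncovered → point at 9; [10,12] uncovered → point at 12.
Points: 2, 9, 12 (3 total).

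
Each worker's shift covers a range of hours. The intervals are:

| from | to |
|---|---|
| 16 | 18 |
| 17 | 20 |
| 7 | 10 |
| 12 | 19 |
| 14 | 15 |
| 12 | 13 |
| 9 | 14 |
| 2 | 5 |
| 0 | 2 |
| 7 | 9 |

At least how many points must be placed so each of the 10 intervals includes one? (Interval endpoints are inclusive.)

5

Sorted: [0,2] [2,5] [7,9] [7,10] [12,13] [9,14] [14,15] [16,18] [12,19] [17,20]
{[0,2],[2,5]} hit by 2; {[7,9],[7,10]} hit by 9; {[12,13],[9,14]} hit by 13; {[14,15]} hit by 15; {[16,18],[12,19],[17,20]} hit by 18.
Points: 2, 9, 13, 15, 18 (5 total).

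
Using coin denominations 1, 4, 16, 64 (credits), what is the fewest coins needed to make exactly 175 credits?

10

Use the largest denomination that fits, subtract, and repeat.
175 = 2×64 + 2×16 + 3×4 + 3×1
Total coins = 2 + 2 + 3 + 3 = 10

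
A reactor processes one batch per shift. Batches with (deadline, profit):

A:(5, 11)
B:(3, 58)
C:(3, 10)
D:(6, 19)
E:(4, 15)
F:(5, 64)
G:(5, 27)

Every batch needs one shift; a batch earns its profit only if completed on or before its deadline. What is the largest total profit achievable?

194

Take jobs in profit order; each goes to the latest open slot no later than its deadline.
Profit order: F=64 B=58 G=27 D=19 E=15 A=11 C=10
Assign: F→slot 5, B→slot 3, G→slot 4, D→slot 6, E→slot 2, A→slot 1, C skipped.
Slots: [1:A] [2:E] [3:B] [4:G] [5:F] [6:D]
Profit = 11 + 15 + 58 + 27 + 64 + 19 = 194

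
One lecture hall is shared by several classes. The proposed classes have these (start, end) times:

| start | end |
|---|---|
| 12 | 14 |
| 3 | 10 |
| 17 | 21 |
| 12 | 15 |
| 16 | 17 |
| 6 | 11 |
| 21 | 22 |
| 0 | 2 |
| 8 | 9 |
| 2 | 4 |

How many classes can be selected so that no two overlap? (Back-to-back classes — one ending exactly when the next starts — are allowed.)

7

Greedy by earliest finish: after sorting by end time, pick each interval compatible with the last pick.
Sorted by end: (0,2)  (2,4)  (8,9)  (3,10)  (6,11)  (12,14)  (12,15)  (16,17)  (17,21)  (21,22)
take (0,2); take (2,4); take (8,9); take (12,14); skip (12,15); take (16,17); take (17,21); take (21,22).
Selected 7 classes.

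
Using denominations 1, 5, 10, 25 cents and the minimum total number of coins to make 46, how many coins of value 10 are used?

46 = 1×25 + 2×10 + 1×1
Count of 10: 2

2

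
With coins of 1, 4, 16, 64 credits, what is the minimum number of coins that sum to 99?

6

Greedy: take as many of the largest coin as possible, then repeat with the remainder.
99 − 1×64→35 − 2×16→3 − 3×1→0
Total coins = 1 + 2 + 3 = 6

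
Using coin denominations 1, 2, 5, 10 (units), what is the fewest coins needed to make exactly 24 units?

24 − 2×10→4 − 2×2→0
Total coins = 2 + 2 = 4

4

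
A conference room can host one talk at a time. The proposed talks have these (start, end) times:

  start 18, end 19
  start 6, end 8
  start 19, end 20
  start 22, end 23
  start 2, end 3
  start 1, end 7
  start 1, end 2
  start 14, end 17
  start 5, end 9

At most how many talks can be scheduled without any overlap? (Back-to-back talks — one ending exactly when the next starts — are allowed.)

By end time: (1,2), (2,3), (1,7), (6,8), (5,9), (14,17), (18,19), (19,20), (22,23).
Pick (1,2); next start ≥ 2 → (2,3); next start ≥ 3 → (6,8); next start ≥ 8 → (14,17); next start ≥ 17 → (18,19); next start ≥ 19 → (19,20); next start ≥ 20 → (22,23).
Selected 7 talks.

7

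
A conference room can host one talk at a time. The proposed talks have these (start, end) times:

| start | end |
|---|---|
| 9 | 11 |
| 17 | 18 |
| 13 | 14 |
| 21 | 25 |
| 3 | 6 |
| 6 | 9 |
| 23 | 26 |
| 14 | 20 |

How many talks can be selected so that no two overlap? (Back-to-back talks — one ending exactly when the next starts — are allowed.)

6

Order by finish time; keep every interval that doesn't clash with the previous kept one.
Sorted by end: (3,6)  (6,9)  (9,11)  (13,14)  (17,18)  (14,20)  (21,25)  (23,26)
take (3,6); take (6,9); take (9,11); take (13,14); take (17,18); take (21,25).
Selected 6 talks.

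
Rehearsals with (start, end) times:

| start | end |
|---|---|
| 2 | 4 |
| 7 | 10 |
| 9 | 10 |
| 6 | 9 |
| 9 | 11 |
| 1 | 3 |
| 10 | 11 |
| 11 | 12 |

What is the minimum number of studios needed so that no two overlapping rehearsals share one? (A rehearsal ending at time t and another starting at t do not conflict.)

3

Events (time:±→running): 1:+→1 2:+→2 3:-→1 4:-→0 6:+→1 7:+→2 9:-→1 9:+→2 9:+→3 … peak 3.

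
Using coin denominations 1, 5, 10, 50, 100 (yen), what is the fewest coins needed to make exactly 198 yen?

198 − 1×100→98 − 1×50→48 − 4×10→8 − 1×5→3 − 3×1→0
Total coins = 1 + 1 + 4 + 1 + 3 = 10

10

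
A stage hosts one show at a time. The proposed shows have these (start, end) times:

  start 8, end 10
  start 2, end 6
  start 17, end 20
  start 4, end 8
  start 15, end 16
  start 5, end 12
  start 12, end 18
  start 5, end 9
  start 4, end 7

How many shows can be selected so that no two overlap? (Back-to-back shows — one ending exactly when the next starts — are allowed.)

4

Greedy by earliest finish: after sorting by end time, pick each interval compatible with the last pick.
By end time: (2,6), (4,7), (4,8), (5,9), (8,10), (5,12), (15,16), (12,18), (17,20).
Pick (2,6); next start ≥ 6 → (8,10); next start ≥ 10 → (15,16); next start ≥ 16 → (17,20).
Selected 4 shows.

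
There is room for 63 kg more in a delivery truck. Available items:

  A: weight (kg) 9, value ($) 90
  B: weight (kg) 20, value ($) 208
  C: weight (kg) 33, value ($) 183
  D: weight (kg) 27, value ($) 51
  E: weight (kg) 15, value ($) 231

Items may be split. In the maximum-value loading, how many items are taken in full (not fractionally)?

Greedy by value/weight ratio, highest first.
Order: E (231/15=15.40) > B (208/20=10.40) > A (90/9=10.00) > C (183/33=5.55) > D (51/27=1.89)
Fill: take E (15 @ 231) → take B (20 @ 208) → take A (9 @ 90) → take 19/33 of C → 105.36; 63/63 used.
3 item(s) taken whole; one partial (take 19/33 of C).

3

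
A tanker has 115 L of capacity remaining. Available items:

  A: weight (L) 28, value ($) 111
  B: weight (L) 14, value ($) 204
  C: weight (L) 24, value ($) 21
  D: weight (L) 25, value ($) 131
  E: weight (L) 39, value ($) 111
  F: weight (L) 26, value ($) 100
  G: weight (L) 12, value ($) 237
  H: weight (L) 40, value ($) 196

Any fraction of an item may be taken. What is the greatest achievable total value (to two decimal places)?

863.14

Ratios (sorted): G 19.75, B 14.57, D 5.24, H 4.90, A 3.96, F 3.85, E 2.85, C 0.88
take G (12 @ 237); take B (14 @ 204); take D (25 @ 131); take H (40 @ 196); take 24/28 of A → 95.14. Capacity used 115/115.
Total value = 863.14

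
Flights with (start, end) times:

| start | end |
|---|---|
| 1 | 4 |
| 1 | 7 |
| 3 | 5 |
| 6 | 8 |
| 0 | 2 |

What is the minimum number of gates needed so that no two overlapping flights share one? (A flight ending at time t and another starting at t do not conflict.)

starts: [0, 1, 1, 3, 6]
ends:   [2, 4, 5, 7, 8]
s0→1 s1→2 s1→3  — peak 3.

3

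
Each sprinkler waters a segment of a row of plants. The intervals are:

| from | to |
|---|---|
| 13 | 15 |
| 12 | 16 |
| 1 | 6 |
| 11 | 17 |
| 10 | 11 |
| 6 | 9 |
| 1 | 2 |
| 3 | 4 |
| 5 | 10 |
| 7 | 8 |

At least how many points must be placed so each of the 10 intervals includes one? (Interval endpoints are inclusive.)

5

Process intervals by earliest right end; each time one isn't hit yet, stab at its right endpoint.
By right end: [1,2]  [3,4]  [1,6]  [7,8]  [6,9]  [5,10]  [10,11]  [13,15]  [12,16]  [11,17]
[1,2] uncovered → point at 2; [3,4] uncovered → point at 4; [7,8] uncovered → point at 8; [10,11] uncovered → point at 11; [13,15] uncovered → point at 15.
Points: 2, 4, 8, 11, 15 (5 total).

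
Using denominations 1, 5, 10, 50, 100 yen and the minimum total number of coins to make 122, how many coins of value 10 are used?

2

Use the largest denomination that fits, subtract, and repeat.
122 = 1×100 + 2×10 + 2×1
Count of 10: 2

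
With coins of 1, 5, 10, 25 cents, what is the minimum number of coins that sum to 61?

Use the largest denomination that fits, subtract, and repeat.
61 = 2×25 + 1×10 + 1×1
Total coins = 2 + 1 + 1 = 4

4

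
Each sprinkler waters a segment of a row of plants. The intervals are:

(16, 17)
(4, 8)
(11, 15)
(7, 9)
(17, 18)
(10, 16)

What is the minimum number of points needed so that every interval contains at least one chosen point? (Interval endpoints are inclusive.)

3

Process intervals by earliest right end; each time one isn't hit yet, stab at its right endpoint.
Sorted: [4,8] [7,9] [11,15] [10,16] [16,17] [17,18]
{[4,8],[7,9]} hit by 8; {[11,15],[10,16]} hit by 15; {[16,17],[17,18]} hit by 17.
Points: 8, 15, 17 (3 total).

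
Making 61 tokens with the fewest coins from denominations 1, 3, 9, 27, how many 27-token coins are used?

61 = 2×27 + 2×3 + 1×1
Count of 27: 2

2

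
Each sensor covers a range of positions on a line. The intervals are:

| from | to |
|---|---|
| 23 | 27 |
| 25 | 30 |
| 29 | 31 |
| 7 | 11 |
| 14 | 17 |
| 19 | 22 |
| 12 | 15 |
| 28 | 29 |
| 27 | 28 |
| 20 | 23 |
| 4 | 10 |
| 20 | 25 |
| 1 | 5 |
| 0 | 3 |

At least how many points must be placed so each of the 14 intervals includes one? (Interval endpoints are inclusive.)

Sort by right endpoint; whenever an interval is uncovered, place a point at its right end.
Sorted: [0,3] [1,5] [4,10] [7,11] [12,15] [14,17] [19,22] [20,23] [20,25] [23,27] [27,28] [28,29] [25,30] [29,31]
{[0,3],[1,5]} hit by 3; {[4,10],[7,11]} hit by 10; {[12,15],[14,17]} hit by 15; {[19,22],[20,23],[20,25]} hit by 22; {[23,27],[27,28]} hit by 27; {[28,29],[25,30],[29,31]} hit by 29.
Points: 3, 10, 15, 22, 27, 29 (6 total).

6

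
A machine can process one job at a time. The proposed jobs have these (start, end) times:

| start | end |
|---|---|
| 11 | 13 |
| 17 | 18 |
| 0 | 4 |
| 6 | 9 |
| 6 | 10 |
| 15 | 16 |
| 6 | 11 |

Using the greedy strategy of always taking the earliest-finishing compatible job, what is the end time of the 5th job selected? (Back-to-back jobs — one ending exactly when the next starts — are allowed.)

18

Order by finish time; keep every interval that doesn't clash with the previous kept one.
Sorted by end: (0,4)  (6,9)  (6,10)  (6,11)  (11,13)  (15,16)  (17,18)
take (0,4); take (6,9); take (11,13); take (15,16); take (17,18).
Selected: (0,4) (6,9) (11,13) (15,16) (17,18)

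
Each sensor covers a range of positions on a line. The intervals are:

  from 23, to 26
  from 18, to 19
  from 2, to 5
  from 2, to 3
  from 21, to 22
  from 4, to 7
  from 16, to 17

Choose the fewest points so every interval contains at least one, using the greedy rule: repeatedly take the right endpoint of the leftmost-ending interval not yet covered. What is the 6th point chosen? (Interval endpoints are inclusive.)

26

Process intervals by earliest right end; each time one isn't hit yet, stab at its right endpoint.
Sorted: [2,3] [2,5] [4,7] [16,17] [18,19] [21,22] [23,26]
{[2,3],[2,5]} hit by 3; {[4,7]} hit by 7; {[16,17]} hit by 17; {[18,19]} hit by 19; {[21,22]} hit by 22; {[23,26]} hit by 26.
Points: 3, 7, 17, 19, 22, 26 (6 total).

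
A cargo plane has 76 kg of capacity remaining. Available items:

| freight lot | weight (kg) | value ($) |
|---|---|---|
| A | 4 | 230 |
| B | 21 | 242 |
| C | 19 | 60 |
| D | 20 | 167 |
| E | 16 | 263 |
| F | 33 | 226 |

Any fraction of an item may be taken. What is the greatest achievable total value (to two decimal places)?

Ratios (sorted): A 57.50, E 16.44, B 11.52, D 8.35, F 6.85, C 3.16
take A (4 @ 230); take E (16 @ 263); take B (21 @ 242); take D (20 @ 167); take 15/33 of F → 102.73. Capacity used 76/76.
Total value = 1004.73

1004.73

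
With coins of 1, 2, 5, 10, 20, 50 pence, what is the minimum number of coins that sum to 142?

5

Use the largest denomination that fits, subtract, and repeat.
142 − 2×50→42 − 2×20→2 − 1×2→0
Total coins = 2 + 2 + 1 = 5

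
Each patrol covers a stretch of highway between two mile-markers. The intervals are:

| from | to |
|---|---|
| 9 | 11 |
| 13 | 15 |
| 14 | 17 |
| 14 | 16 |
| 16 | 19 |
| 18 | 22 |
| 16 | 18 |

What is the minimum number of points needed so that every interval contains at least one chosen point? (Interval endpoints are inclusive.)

Sorted: [9,11] [13,15] [14,16] [14,17] [16,18] [16,19] [18,22]
{[9,11]} hit by 11; {[13,15],[14,16],[14,17]} hit by 15; {[16,18],[16,19],[18,22]} hit by 18.
Points: 11, 15, 18 (3 total).

3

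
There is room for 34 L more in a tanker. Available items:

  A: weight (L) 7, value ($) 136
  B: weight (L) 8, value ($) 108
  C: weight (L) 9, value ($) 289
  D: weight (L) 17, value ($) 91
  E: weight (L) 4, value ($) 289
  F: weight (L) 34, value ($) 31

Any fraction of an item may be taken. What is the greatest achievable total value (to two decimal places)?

854.12

Ratios (sorted): E 72.25, C 32.11, A 19.43, B 13.50, D 5.35, F 0.91
take E (4 @ 289); take C (9 @ 289); take A (7 @ 136); take B (8 @ 108); take 6/17 of D → 32.12. Capacity used 34/34.
Total value = 854.12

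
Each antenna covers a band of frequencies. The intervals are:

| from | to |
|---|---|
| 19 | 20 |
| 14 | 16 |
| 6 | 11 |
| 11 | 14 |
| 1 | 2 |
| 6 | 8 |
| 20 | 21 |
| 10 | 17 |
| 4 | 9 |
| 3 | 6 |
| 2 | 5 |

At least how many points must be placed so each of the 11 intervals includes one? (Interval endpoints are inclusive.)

4

Process intervals by earliest right end; each time one isn't hit yet, stab at its right endpoint.
Sorted: [1,2] [2,5] [3,6] [6,8] [4,9] [6,11] [11,14] [14,16] [10,17] [19,20] [20,21]
{[1,2],[2,5]} hit by 2; {[3,6],[6,8],[4,9],[6,11]} hit by 6; {[11,14],[14,16],[10,17]} hit by 14; {[19,20],[20,21]} hit by 20.
Points: 2, 6, 14, 20 (4 total).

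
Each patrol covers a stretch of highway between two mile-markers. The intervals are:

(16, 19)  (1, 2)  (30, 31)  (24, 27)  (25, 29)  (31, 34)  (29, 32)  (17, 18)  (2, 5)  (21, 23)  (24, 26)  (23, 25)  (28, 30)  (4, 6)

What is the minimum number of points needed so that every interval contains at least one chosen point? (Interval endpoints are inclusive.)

Process intervals by earliest right end; each time one isn't hit yet, stab at its right endpoint.
By right end: [1,2]  [2,5]  [4,6]  [17,18]  [16,19]  [21,23]  [23,25]  [24,26]  [24,27]  [25,29]  [28,30]  [30,31]  [29,32]  [31,34]
[1,2] uncovered → point at 2; [4,6] uncovered → point at 6; [17,18] uncovered → point at 18; [21,23] uncovered → point at 23; [24,26] uncovered → point at 26; [28,30] uncovered → point at 30; [31,34] uncovered → point at 34.
Points: 2, 6, 18, 23, 26, 30, 34 (7 total).

7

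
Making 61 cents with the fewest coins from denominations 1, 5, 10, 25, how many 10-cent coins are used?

61 − 2×25→11 − 1×10→1 − 1×1→0
Count of 10: 1

1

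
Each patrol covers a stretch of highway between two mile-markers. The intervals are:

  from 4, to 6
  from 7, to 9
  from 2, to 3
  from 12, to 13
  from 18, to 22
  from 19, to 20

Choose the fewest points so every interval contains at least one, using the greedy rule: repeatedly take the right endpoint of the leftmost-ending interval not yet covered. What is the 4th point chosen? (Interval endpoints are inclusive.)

Process intervals by earliest right end; each time one isn't hit yet, stab at its right endpoint.
By right end: [2,3]  [4,6]  [7,9]  [12,13]  [19,20]  [18,22]
[2,3] uncovered → point at 3; [4,6] uncovered → point at 6; [7,9] uncovered → point at 9; [12,13] uncovered → point at 13; [19,20] uncovered → point at 20.
Points: 3, 6, 9, 13, 20 (5 total).

13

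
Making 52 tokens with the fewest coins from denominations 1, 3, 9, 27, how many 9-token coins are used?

2

Greedy: take as many of the largest coin as possible, then repeat with the remainder.
52 = 1×27 + 2×9 + 2×3 + 1×1
Count of 9: 2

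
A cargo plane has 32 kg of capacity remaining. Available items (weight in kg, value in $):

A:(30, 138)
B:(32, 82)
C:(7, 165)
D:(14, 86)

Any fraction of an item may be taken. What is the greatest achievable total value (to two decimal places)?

301.60

Greedy by value/weight ratio, highest first.
Order: C (165/7=23.57) > D (86/14=6.14) > A (138/30=4.60) > B (82/32=2.56)
Fill: take C (7 @ 165) → take D (14 @ 86) → take 11/30 of A → 50.60; 32/32 used.
Total value = 301.60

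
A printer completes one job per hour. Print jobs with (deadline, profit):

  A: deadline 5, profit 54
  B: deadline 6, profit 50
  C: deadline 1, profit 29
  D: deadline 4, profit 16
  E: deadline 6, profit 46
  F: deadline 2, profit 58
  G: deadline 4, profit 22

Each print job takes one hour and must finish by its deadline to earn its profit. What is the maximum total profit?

Sort by profit descending; place each in the latest free slot ≤ its deadline.
Profit order: F=58 A=54 B=50 E=46 C=29 G=22 D=16
Assign: F→slot 2, A→slot 5, B→slot 6, E→slot 4, C→slot 1, G→slot 3, D skipped.
Slots: [1:C] [2:F] [3:G] [4:E] [5:A] [6:B]
Profit = 29 + 58 + 22 + 46 + 54 + 50 = 259

259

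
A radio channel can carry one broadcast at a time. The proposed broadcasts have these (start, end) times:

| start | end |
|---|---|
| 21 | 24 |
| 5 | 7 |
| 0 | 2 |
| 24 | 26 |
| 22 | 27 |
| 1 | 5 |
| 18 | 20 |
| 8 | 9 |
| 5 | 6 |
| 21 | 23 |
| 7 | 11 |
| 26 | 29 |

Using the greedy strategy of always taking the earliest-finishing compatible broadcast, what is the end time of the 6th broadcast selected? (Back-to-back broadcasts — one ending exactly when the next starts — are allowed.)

Order by finish time; keep every interval that doesn't clash with the previous kept one.
By end time: (0,2), (1,5), (5,6), (5,7), (8,9), (7,11), (18,20), (21,23), (21,24), (24,26), (22,27), (26,29).
Pick (0,2); next start ≥ 2 → (5,6); next start ≥ 6 → (8,9); next start ≥ 9 → (18,20); next start ≥ 20 → (21,23); next start ≥ 23 → (24,26); next start ≥ 26 → (26,29).
Selected: (0,2) (5,6) (8,9) (18,20) (21,23) (24,26) (26,29)

26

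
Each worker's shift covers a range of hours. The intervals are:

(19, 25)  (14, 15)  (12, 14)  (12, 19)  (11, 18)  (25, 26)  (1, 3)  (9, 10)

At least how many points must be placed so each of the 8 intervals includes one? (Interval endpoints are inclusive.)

By right end: [1,3]  [9,10]  [12,14]  [14,15]  [11,18]  [12,19]  [19,25]  [25,26]
[1,3] uncovered → point at 3; [9,10] uncovered → point at 10; [12,14] uncovered → point at 14; [19,25] uncovered → point at 25.
Points: 3, 10, 14, 25 (4 total).

4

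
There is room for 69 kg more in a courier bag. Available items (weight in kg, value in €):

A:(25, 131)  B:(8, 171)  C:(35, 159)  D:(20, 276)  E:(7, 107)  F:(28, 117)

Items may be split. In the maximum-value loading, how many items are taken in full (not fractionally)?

Sort by value per unit weight and fill in that order.
Order: B (171/8=21.38) > E (107/7=15.29) > D (276/20=13.80) > A (131/25=5.24) > C (159/35=4.54) > F (117/28=4.18)
Fill: take B (8 @ 171) → take E (7 @ 107) → take D (20 @ 276) → take A (25 @ 131) → take 9/35 of C → 40.89; 69/69 used.
4 item(s) taken whole; one partial (take 9/35 of C).

4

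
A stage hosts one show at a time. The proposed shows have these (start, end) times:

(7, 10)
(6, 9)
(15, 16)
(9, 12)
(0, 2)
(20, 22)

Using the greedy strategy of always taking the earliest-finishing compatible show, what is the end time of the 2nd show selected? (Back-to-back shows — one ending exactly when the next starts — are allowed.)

Order by finish time; keep every interval that doesn't clash with the previous kept one.
By end time: (0,2), (6,9), (7,10), (9,12), (15,16), (20,22).
Pick (0,2); next start ≥ 2 → (6,9); next start ≥ 9 → (9,12); next start ≥ 12 → (15,16); next start ≥ 16 → (20,22).
Selected: (0,2) (6,9) (9,12) (15,16) (20,22)

9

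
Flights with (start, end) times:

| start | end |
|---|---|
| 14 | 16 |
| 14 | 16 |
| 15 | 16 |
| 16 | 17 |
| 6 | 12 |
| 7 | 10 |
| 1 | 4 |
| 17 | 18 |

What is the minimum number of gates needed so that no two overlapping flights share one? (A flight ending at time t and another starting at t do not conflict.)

The answer is the maximum number of intervals overlapping at any instant.
Events (time:±→running): 1:+→1 4:-→0 6:+→1 7:+→2 10:-→1 12:-→0 14:+→1 14:+→2 15:+→3 … peak 3.

3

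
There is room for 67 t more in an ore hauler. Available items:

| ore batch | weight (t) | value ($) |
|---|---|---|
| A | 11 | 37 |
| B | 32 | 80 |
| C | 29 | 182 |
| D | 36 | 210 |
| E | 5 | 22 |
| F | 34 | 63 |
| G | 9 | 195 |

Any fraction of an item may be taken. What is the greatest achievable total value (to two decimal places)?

546.17

Sort by value per unit weight and fill in that order.
Ratios (sorted): G 21.67, C 6.28, D 5.83, E 4.40, A 3.36, B 2.50, F 1.85
take G (9 @ 195); take C (29 @ 182); take 29/36 of D → 169.17. Capacity used 67/67.
Total value = 546.17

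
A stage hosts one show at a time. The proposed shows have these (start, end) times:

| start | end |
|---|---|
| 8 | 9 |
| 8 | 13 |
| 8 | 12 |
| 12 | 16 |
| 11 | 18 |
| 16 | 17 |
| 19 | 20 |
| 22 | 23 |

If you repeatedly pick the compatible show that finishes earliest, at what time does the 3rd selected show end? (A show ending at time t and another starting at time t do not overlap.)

Sort by end time and greedily take each interval whose start is ≥ the last chosen end.
By end time: (8,9), (8,12), (8,13), (12,16), (16,17), (11,18), (19,20), (22,23).
Pick (8,9); next start ≥ 9 → (12,16); next start ≥ 16 → (16,17); next start ≥ 17 → (19,20); next start ≥ 20 → (22,23).
Selected: (8,9) (12,16) (16,17) (19,20) (22,23)

17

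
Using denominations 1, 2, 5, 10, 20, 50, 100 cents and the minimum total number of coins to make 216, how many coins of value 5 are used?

1

216 − 2×100→16 − 1×10→6 − 1×5→1 − 1×1→0
Count of 5: 1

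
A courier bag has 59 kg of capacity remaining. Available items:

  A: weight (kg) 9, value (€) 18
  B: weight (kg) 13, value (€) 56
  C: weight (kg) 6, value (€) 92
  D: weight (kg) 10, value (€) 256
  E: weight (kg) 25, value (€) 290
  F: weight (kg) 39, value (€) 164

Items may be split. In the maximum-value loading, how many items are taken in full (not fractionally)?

Greedy by value/weight ratio, highest first.
Order: D (256/10=25.60) > C (92/6=15.33) > E (290/25=11.60) > B (56/13=4.31) > F (164/39=4.21) > A (18/9=2.00)
Fill: take D (10 @ 256) → take C (6 @ 92) → take E (25 @ 290) → take B (13 @ 56) → take 5/39 of F → 21.03; 59/59 used.
4 item(s) taken whole; one partial (take 5/39 of F).

4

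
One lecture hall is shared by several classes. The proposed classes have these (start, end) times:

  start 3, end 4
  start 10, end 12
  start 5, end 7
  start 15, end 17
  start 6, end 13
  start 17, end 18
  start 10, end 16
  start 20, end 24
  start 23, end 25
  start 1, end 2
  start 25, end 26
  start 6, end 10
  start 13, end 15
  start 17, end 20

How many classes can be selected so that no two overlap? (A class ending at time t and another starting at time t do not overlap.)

Order by finish time; keep every interval that doesn't clash with the previous kept one.
Sorted by end: (1,2)  (3,4)  (5,7)  (6,10)  (10,12)  (6,13)  (13,15)  (10,16)  (15,17)  (17,18)  (17,20)  (20,24)  (23,25)  (25,26)
take (1,2); take (3,4); take (5,7); take (10,12); skip (6,13); take (13,15); take (15,17); take (17,18); skip (17,20); take (20,24); take (25,26).
Selected 9 classes.

9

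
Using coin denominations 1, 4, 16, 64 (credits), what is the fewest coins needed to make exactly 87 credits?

6

Greedy: take as many of the largest coin as possible, then repeat with the remainder.
87 − 1×64→23 − 1×16→7 − 1×4→3 − 3×1→0
Total coins = 1 + 1 + 1 + 3 = 6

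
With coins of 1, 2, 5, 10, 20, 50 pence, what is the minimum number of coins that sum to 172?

Use the largest denomination that fits, subtract, and repeat.
172 = 3×50 + 1×20 + 1×2
Total coins = 3 + 1 + 1 = 5

5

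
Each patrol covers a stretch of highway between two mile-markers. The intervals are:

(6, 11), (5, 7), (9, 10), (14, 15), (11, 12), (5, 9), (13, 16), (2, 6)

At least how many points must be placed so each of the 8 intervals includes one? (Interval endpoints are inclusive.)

Sort by right endpoint; whenever an interval is uncovered, place a point at its right end.
By right end: [2,6]  [5,7]  [5,9]  [9,10]  [6,11]  [11,12]  [14,15]  [13,16]
[2,6] uncovered → point at 6; [9,10] uncovered → point at 10; [11,12] uncovered → point at 12; [14,15] uncovered → point at 15.
Points: 6, 10, 12, 15 (4 total).

4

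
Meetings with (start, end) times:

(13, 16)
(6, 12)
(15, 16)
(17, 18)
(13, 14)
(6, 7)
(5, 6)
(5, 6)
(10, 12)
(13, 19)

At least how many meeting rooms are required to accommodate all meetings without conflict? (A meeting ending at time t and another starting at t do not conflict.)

3

Count concurrent intervals with a sweep; the peak is the room count.
starts: [5, 5, 6, 6, 10, 13, 13, 13, 15, 17]
ends:   [6, 6, 7, 12, 12, 14, 16, 16, 18, 19]
s5→1 s5→2 e6→1 e6→0 s6→1 s6→2 e7→1 s10→2 e12→1 e12→0 s13→1 s13→2 s13→3  — peak 3.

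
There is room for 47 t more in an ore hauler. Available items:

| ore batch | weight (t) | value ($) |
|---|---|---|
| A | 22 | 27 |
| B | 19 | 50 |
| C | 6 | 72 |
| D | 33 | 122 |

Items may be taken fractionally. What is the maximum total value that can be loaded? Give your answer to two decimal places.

Greedy by value/weight ratio, highest first.
Ratios (sorted): C 12.00, D 3.70, B 2.63, A 1.23
take C (6 @ 72); take D (33 @ 122); take 8/19 of B → 21.05. Capacity used 47/47.
Total value = 215.05

215.05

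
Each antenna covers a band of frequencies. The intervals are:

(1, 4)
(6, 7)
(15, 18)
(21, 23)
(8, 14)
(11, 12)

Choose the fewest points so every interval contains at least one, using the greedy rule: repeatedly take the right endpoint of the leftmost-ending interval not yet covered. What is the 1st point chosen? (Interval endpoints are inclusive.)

4

By right end: [1,4]  [6,7]  [11,12]  [8,14]  [15,18]  [21,23]
[1,4] uncovered → point at 4; [6,7] uncovered → point at 7; [11,12] uncovered → point at 12; [15,18] uncovered → point at 18; [21,23] uncovered → point at 23.
Points: 4, 7, 12, 18, 23 (5 total).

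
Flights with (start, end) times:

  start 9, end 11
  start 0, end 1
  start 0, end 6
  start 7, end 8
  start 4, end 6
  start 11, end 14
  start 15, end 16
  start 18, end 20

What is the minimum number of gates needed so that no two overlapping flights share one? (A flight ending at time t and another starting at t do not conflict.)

2

Count concurrent intervals with a sweep; the peak is the room count.
starts: [0, 0, 4, 7, 9, 11, 15, 18]
ends:   [1, 6, 6, 8, 11, 14, 16, 20]
s0→1 s0→2  — peak 2.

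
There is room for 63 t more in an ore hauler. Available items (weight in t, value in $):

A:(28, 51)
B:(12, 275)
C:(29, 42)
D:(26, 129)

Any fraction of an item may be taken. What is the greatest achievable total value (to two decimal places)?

Greedy by value/weight ratio, highest first.
Ratios (sorted): B 22.92, D 4.96, A 1.82, C 1.45
take B (12 @ 275); take D (26 @ 129); take 25/28 of A → 45.54. Capacity used 63/63.
Total value = 449.54

449.54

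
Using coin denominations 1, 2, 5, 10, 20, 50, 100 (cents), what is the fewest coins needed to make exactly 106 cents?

106 = 1×100 + 1×5 + 1×1
Total coins = 1 + 1 + 1 = 3

3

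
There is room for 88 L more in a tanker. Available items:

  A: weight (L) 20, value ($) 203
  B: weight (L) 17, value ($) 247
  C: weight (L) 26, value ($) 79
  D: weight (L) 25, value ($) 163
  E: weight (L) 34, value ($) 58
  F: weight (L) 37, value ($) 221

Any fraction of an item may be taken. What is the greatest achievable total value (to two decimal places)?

Ratios (sorted): B 14.53, A 10.15, D 6.52, F 5.97, C 3.04, E 1.71
take B (17 @ 247); take A (20 @ 203); take D (25 @ 163); take 26/37 of F → 155.30. Capacity used 88/88.
Total value = 768.30

768.30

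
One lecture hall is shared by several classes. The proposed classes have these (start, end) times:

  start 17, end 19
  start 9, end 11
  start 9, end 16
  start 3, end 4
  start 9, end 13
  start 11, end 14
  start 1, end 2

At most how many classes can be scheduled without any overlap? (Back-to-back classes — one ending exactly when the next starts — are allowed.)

5

Greedy by earliest finish: after sorting by end time, pick each interval compatible with the last pick.
By end time: (1,2), (3,4), (9,11), (9,13), (11,14), (9,16), (17,19).
Pick (1,2); next start ≥ 2 → (3,4); next start ≥ 4 → (9,11); next start ≥ 11 → (11,14); next start ≥ 14 → (17,19).
Selected 5 classes.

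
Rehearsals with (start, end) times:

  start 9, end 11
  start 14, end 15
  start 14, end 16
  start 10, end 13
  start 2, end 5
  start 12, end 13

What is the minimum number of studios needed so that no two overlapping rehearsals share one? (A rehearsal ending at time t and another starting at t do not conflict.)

Count concurrent intervals with a sweep; the peak is the room count.
Events (time:±→running): 2:+→1 5:-→0 9:+→1 10:+→2 … peak 2.

2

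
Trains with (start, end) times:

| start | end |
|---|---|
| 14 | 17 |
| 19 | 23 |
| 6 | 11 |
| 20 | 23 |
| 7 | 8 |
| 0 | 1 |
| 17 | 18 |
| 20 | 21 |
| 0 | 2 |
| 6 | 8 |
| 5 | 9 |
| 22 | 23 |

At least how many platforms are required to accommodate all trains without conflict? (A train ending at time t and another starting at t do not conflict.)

Count concurrent intervals with a sweep; the peak is the room count.
Events (time:±→running): 0:+→1 0:+→2 1:-→1 2:-→0 5:+→1 6:+→2 6:+→3 7:+→4 … peak 4.

4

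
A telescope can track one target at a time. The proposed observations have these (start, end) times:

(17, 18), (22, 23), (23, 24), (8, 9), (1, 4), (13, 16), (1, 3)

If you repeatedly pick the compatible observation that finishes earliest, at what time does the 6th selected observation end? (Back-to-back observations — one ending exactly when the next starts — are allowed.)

Sorted by end: (1,3)  (1,4)  (8,9)  (13,16)  (17,18)  (22,23)  (23,24)
take (1,3); take (8,9); take (13,16); take (17,18); take (22,23); take (23,24).
Selected: (1,3) (8,9) (13,16) (17,18) (22,23) (23,24)

24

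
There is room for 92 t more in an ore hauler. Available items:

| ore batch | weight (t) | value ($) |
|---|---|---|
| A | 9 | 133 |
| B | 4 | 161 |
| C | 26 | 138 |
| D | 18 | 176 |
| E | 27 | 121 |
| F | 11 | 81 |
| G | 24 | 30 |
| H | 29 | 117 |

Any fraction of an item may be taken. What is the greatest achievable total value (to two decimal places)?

796.56

Greedy by value/weight ratio, highest first.
Order: B (161/4=40.25) > A (133/9=14.78) > D (176/18=9.78) > F (81/11=7.36) > C (138/26=5.31) > E (121/27=4.48) > H (117/29=4.03) > G (30/24=1.25)
Fill: take B (4 @ 161) → take A (9 @ 133) → take D (18 @ 176) → take F (11 @ 81) → take C (26 @ 138) → take 24/27 of E → 107.56; 92/92 used.
Total value = 796.56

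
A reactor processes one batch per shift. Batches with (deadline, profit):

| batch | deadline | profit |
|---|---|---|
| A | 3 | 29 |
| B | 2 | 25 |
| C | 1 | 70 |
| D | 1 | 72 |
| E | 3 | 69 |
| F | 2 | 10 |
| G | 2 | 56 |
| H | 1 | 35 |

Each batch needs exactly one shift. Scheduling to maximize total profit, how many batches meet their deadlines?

3

Sort by profit descending; place each in the latest free slot ≤ its deadline.
Profit order: D=72 C=70 E=69 G=56 H=35 A=29 B=25 F=10
Assign: D→slot 1, C skipped, E→slot 3, G→slot 2, H skipped, A skipped, B skipped, F skipped.
Slots: [1:D] [2:G] [3:E]
3 of 8 scheduled.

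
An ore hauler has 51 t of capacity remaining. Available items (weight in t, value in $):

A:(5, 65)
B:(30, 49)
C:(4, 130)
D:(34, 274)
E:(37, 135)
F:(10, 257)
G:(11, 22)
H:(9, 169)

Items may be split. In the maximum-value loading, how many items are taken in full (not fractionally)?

Greedy by value/weight ratio, highest first.
Order: C (130/4=32.50) > F (257/10=25.70) > H (169/9=18.78) > A (65/5=13.00) > D (274/34=8.06) > E (135/37=3.65) > G (22/11=2.00) > B (49/30=1.63)
Fill: take C (4 @ 130) → take F (10 @ 257) → take H (9 @ 169) → take A (5 @ 65) → take 23/34 of D → 185.35; 51/51 used.
4 item(s) taken whole; one partial (take 23/34 of D).

4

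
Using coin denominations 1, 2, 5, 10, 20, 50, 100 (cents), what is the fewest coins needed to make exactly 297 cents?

7

297 = 2×100 + 1×50 + 2×20 + 1×5 + 1×2
Total coins = 2 + 1 + 2 + 1 + 1 = 7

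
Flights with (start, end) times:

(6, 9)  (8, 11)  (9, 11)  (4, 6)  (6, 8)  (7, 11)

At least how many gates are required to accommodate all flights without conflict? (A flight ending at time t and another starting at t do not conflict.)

3

starts: [4, 6, 6, 7, 8, 9]
ends:   [6, 8, 9, 11, 11, 11]
s4→1 e6→0 s6→1 s6→2 s7→3  — peak 3.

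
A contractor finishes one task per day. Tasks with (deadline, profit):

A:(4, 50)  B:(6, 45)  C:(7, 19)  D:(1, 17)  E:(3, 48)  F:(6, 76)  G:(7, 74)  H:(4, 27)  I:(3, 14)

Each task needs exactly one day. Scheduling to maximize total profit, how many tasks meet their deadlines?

Take jobs in profit order; each goes to the latest open slot no later than its deadline.
By profit: F(d6,76), G(d7,74), A(d4,50), E(d3,48), B(d6,45), H(d4,27), C(d7,19), D(d1,17), I(d3,14)
F→slot 6; G→slot 7; A→slot 4; E→slot 3; B→slot 5; H→slot 2; C→slot 1; D skipped; I skipped.
7 of 9 scheduled.

7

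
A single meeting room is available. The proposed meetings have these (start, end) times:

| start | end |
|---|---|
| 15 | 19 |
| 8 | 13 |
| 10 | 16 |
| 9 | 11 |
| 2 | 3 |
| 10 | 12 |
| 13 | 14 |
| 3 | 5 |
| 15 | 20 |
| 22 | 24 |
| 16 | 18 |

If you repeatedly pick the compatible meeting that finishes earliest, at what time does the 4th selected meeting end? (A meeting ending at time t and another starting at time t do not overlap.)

Sort by end time and greedily take each interval whose start is ≥ the last chosen end.
By end time: (2,3), (3,5), (9,11), (10,12), (8,13), (13,14), (10,16), (16,18), (15,19), (15,20), (22,24).
Pick (2,3); next start ≥ 3 → (3,5); next start ≥ 5 → (9,11); next start ≥ 11 → (13,14); next start ≥ 14 → (16,18); next start ≥ 18 → (22,24).
Selected: (2,3) (3,5) (9,11) (13,14) (16,18) (22,24)

14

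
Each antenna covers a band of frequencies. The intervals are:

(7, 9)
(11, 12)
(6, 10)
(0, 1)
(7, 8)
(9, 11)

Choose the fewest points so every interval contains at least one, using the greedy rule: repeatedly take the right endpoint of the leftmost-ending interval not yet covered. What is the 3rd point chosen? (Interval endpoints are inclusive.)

11

Sorted: [0,1] [7,8] [7,9] [6,10] [9,11] [11,12]
{[0,1]} hit by 1; {[7,8],[7,9],[6,10]} hit by 8; {[9,11],[11,12]} hit by 11.
Points: 1, 8, 11 (3 total).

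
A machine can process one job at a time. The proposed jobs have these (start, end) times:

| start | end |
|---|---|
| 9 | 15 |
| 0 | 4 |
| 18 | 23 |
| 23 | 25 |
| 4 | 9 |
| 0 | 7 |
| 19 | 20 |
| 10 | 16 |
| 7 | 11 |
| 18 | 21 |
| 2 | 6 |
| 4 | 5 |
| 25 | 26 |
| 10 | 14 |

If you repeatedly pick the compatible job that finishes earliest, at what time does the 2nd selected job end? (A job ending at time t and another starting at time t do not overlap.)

Order by finish time; keep every interval that doesn't clash with the previous kept one.
Sorted by end: (0,4)  (4,5)  (2,6)  (0,7)  (4,9)  (7,11)  (10,14)  (9,15)  (10,16)  (19,20)  (18,21)  (18,23)  (23,25)  (25,26)
take (0,4); take (4,5); skip (0,7); skip (4,9); take (7,11); skip (9,15); skip (10,16); take (19,20); skip (18,21); take (23,25); take (25,26).
Selected: (0,4) (4,5) (7,11) (19,20) (23,25) (25,26)

5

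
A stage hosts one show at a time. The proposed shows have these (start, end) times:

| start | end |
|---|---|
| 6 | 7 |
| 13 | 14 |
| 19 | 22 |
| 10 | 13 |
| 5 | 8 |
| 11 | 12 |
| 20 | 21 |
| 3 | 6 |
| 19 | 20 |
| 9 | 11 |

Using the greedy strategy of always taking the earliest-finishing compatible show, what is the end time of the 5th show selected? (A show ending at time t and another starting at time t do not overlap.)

Greedy by earliest finish: after sorting by end time, pick each interval compatible with the last pick.
Sorted by end: (3,6)  (6,7)  (5,8)  (9,11)  (11,12)  (10,13)  (13,14)  (19,20)  (20,21)  (19,22)
take (3,6); take (6,7); take (9,11); take (11,12); take (13,14); take (19,20); take (20,21).
Selected: (3,6) (6,7) (9,11) (11,12) (13,14) (19,20) (20,21)

14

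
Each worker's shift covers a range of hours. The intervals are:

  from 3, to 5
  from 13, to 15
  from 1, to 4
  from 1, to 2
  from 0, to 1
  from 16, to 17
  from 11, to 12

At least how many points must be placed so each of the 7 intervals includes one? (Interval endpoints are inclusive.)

5

By right end: [0,1]  [1,2]  [1,4]  [3,5]  [11,12]  [13,15]  [16,17]
[0,1] uncovered → point at 1; [3,5] uncovered → point at 5; [11,12] uncovered → point at 12; [13,15] uncovered → point at 15; [16,17] uncovered → point at 17.
Points: 1, 5, 12, 15, 17 (5 total).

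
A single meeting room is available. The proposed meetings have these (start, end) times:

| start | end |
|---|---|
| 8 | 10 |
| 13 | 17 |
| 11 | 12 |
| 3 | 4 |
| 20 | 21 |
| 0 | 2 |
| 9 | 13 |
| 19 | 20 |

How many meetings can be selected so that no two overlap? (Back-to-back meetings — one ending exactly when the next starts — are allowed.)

Greedy by earliest finish: after sorting by end time, pick each interval compatible with the last pick.
By end time: (0,2), (3,4), (8,10), (11,12), (9,13), (13,17), (19,20), (20,21).
Pick (0,2); next start ≥ 2 → (3,4); next start ≥ 4 → (8,10); next start ≥ 10 → (11,12); next start ≥ 12 → (13,17); next start ≥ 17 → (19,20); next start ≥ 20 → (20,21).
Selected 7 meetings.

7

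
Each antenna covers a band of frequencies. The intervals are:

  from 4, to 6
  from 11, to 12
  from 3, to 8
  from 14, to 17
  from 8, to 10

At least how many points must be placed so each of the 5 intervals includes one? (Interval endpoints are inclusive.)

4

Sort by right endpoint; whenever an interval is uncovered, place a point at its right end.
Sorted: [4,6] [3,8] [8,10] [11,12] [14,17]
{[4,6],[3,8]} hit by 6; {[8,10]} hit by 10; {[11,12]} hit by 12; {[14,17]} hit by 17.
Points: 6, 10, 12, 17 (4 total).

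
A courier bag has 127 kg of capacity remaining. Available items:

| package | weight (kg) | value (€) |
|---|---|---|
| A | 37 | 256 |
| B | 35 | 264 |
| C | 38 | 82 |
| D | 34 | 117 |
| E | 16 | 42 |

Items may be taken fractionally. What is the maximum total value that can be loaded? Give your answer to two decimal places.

Sort by value per unit weight and fill in that order.
Order: B (264/35=7.54) > A (256/37=6.92) > D (117/34=3.44) > E (42/16=2.62) > C (82/38=2.16)
Fill: take B (35 @ 264) → take A (37 @ 256) → take D (34 @ 117) → take E (16 @ 42) → take 5/38 of C → 10.79; 127/127 used.
Total value = 689.79

689.79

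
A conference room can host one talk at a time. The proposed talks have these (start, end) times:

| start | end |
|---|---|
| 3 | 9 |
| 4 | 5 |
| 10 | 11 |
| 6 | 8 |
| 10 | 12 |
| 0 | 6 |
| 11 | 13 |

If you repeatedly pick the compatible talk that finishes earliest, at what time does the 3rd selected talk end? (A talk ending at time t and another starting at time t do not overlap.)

By end time: (4,5), (0,6), (6,8), (3,9), (10,11), (10,12), (11,13).
Pick (4,5); next start ≥ 5 → (6,8); next start ≥ 8 → (10,11); next start ≥ 11 → (11,13).
Selected: (4,5) (6,8) (10,11) (11,13)

11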